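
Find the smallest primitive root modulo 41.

6

φ(41) = 41 − 1 = 40 = 2^3 · 5.
Test candidates g = 2, 3, … against the prime factors q ∈ {2, 5} of φ(41): g is a generator iff g^(40/q) ≢ 1 for every such q.
g = 2: 2^20 ≡ 1 — hits 1, so not a primitive root.
g = 3: 3^20 ≡ 40; 3^8 ≡ 1 — hits 1, so not a primitive root.
g = 4: 4^20 ≡ 1 — hits 1, so not a primitive root.
g = 5: 5^20 ≡ 1 — hits 1, so not a primitive root.
g = 6: 6^20 ≡ 40; 6^8 ≡ 10 — none is 1, so 6 is a primitive root.
Hence the least primitive root of 41 is 6.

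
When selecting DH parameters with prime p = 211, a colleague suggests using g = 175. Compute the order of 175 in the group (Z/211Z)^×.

Since 175 ∈ (Z/211Z)^×, its order divides φ(211) = 211 − 1 = 210 = 2 · 3 · 5 · 7.
Divisors of 210: 1, 2, 3, 5, 6, 7, 10, 14, 15, 21, 30, 35, 42, 70, 105, 210.
Evaluate successive powers at the divisors of 210:
175^1 ≡ 175
175^2 ≡ 30
175^3 ≡ 186
175^5 ≡ 94
175^6 ≡ 203
175^7 ≡ 77
175^10 ≡ 185
175^14 ≡ 21
175^15 ≡ 88
175^21 ≡ 140
175^30 ≡ 148
175^35 ≡ 197
175^42 ≡ 188
175^70 ≡ 196
175^105 ≡ 210
175^210 ≡ 1
So ord_211(175) = 210.

210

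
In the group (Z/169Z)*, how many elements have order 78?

24

φ(169) = φ(13^2) = 13·(13−1) = 156 = 2^2 · 3 · 13.
In a cyclic group of order 156, there are φ(d) elements of order d for each divisor d of 156, and zero for non-divisors.
78 = 2 · 3 · 13 divides 156, and φ(78) = 24.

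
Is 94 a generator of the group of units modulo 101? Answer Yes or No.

Yes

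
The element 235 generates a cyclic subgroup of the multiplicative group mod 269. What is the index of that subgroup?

4

ord(235) | φ(269) = 269 − 1 = 268 = 2^2 · 67.
Divisors of 268: 1, 2, 4, 67, 134, 268.
Test each divisor d:
235^1 ≡ 235 (mod 269)
235^2 ≡ 80 (mod 269)
235^4 ≡ 213 (mod 269)
235^67 ≡ 1 (mod 269) ✓
Thus |⟨235⟩| = ord(235) = 67.
Index = |(Z/269Z)^×| / |⟨235⟩| = 268 / 67 = 4.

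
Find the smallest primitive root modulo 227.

φ(227) = 227 − 1 = 226 = 2 · 113.
Test candidates g = 2, 3, … against the prime factors q ∈ {2, 113} of φ(227): g is a generator iff g^(226/q) ≢ 1 for every such q.
g = 2: 2^113 ≡ 226; 2^2 ≡ 4 — none is 1, so 2 is a primitive root.
The smallest primitive root modulo 227 is 2.

2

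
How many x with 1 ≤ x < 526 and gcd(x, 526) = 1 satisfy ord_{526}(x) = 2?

1

φ(526) = φ(2)·φ(263) = 1·262 = 262 = 2 · 131.
(Z/526Z)^× is cyclic (|G| = 262); a cyclic group of order m has exactly φ(d) elements of each order d | m, and none otherwise.
2 | 262, and φ(2) = 2 − 1 = 1.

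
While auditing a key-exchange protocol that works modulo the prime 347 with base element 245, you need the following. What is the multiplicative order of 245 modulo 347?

The order of 245 must divide φ(347) = 347 − 1 = 346 = 2 · 173.
Divisors of 346: 1, 2, 173, 346.
Test each divisor d:
245^1 ≡ 245 (mod 347)
245^2 ≡ 341 (mod 347)
245^173 ≡ 346 (mod 347)
245^346 ≡ 1 (mod 347) ✓
Hence ord(245) = 346.

346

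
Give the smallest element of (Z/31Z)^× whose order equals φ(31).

3

φ(31) = 31 − 1 = 30 = 2 · 3 · 5.
Test candidates g = 2, 3, … against the prime factors q ∈ {2, 3, 5} of φ(31): g is a generator iff g^(30/q) ≢ 1 for every such q.
g = 2: 2^15 ≡ 1 — hits 1, so not a primitive root.
g = 3: 3^15 ≡ 30; 3^10 ≡ 25; 3^6 ≡ 16 — none is 1, so 3 is a primitive root.
Hence the least primitive root of 31 is 3.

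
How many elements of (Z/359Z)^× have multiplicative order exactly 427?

0

φ(359) = 359 − 1 = 358 = 2 · 179.
In a cyclic group of order 358, there are φ(d) elements of order d for each divisor d of 358, and zero for non-divisors.
Here 358 is not a multiple of 427, so there are no elements of order 427.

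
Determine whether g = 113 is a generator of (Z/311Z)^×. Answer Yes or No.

φ(311) = 311 − 1 = 310 = 2 · 5 · 31.
It suffices to check that the order of 113 is not a proper divisor of 310: compute 113^(310/q) for q ∈ {2, 5, 31}.
113^155 ≡ 1 (mod 311)  [q = 2: ≡ 1 ✗]
113^62 ≡ 1 (mod 311)  [q = 5: ≡ 1 ✗]
113^10 ≡ 243 (mod 311)  [q = 31: ≢ 1 ✓]
The check at q = 2 fails, so 113 generates a proper subgroup.

No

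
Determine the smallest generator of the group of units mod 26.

φ(26) = φ(2)·φ(13) = 1·12 = 12 = 2^2 · 3.
Test candidates g = 2, 3, … against the prime factors q ∈ {2, 3} of φ(26): g is a generator iff g^(12/q) ≢ 1 for every such q.
g = 2: gcd(2, 26) = 2 > 1, not a unit — skip.
g = 3: 3^6 ≡ 1 — hits 1, so not a primitive root.
g = 4: gcd(4, 26) = 2 > 1, not a unit — skip.
g = 5: 5^6 ≡ 25; 5^4 ≡ 1 — hits 1, so not a primitive root.
g = 6: gcd(6, 26) = 2 > 1, not a unit — skip.
g = 7: 7^6 ≡ 25; 7^4 ≡ 9 — none is 1, so 7 is a primitive root.
The smallest primitive root modulo 26 is 7.

7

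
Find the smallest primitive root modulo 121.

2

φ(121) = φ(11^2) = 11·(11−1) = 110 = 2 · 5 · 11.
Test candidates g = 2, 3, … against the prime factors q ∈ {2, 5, 11} of φ(121): g is a generator iff g^(110/q) ≢ 1 for every such q.
g = 2: 2^55 ≡ 120; 2^22 ≡ 81; 2^10 ≡ 56 — none is 1, so 2 is a primitive root.
The smallest primitive root modulo 121 is 2.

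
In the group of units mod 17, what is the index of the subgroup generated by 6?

1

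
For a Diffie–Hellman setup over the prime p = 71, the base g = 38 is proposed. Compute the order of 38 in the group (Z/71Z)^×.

35

The order of 38 must divide φ(71) = 71 − 1 = 70 = 2 · 5 · 7.
Divisors of 70: 1, 2, 5, 7, 10, 14, 35, 70.
Compute 38^d (mod 71) for the divisors d until we hit 1:
38^1 ≡ 38
38^2 ≡ 24
38^5 ≡ 20
38^7 ≡ 54
38^10 ≡ 45
38^14 ≡ 5
38^35 ≡ 1
The smallest such exponent is 35, so the order of 38 is 35.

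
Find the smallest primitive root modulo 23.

5

φ(23) = 23 − 1 = 22 = 2 · 11.
Test candidates g = 2, 3, … against the prime factors q ∈ {2, 11} of φ(23): g is a generator iff g^(22/q) ≢ 1 for every such q.
g = 2: 2^11 ≡ 1 — hits 1, so not a primitive root.
g = 3: 3^11 ≡ 1 — hits 1, so not a primitive root.
g = 4: 4^11 ≡ 1 — hits 1, so not a primitive root.
g = 5: 5^11 ≡ 22; 5^2 ≡ 2 — none is 1, so 5 is a primitive root.
So 5 is the smallest generator of (Z/23Z)^×.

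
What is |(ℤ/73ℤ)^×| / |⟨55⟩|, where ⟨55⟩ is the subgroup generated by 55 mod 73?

ord(55) | φ(73) = 73 − 1 = 72 = 2^3 · 3^2.
Divisors of 72: 1, 2, 3, 4, 6, 8, 9, 12, 18, 24, 36, 72.
Test each divisor d:
55^1 ≡ 55 (mod 73)
55^2 ≡ 32 (mod 73)
55^3 ≡ 8 (mod 73)
55^4 ≡ 2 (mod 73)
55^6 ≡ 64 (mod 73)
55^8 ≡ 4 (mod 73)
55^9 ≡ 1 (mod 73) ✓
Thus |⟨55⟩| = ord(55) = 9.
[(Z/73Z)^× : ⟨55⟩] = 72/9 = 8.

8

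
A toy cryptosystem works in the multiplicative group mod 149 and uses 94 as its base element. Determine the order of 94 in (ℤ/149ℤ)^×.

148

Since 94 ∈ (Z/149Z)^×, its order divides φ(149) = 149 − 1 = 148 = 2^2 · 37.
Divisors of 148: 1, 2, 4, 37, 74, 148.
Compute 94^d (mod 149) for the divisors d until we hit 1:
94^1 ≡ 94 (mod 149)
94^2 ≡ 45 (mod 149)
94^4 ≡ 88 (mod 149)
94^37 ≡ 44 (mod 149)
94^74 ≡ 148 (mod 149)
94^148 ≡ 1 (mod 149) ✓
Hence ord(94) = 148.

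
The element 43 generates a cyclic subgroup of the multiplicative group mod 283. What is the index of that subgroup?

3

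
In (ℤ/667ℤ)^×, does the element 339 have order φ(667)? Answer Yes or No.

667 = 23 · 29 is a product of two distinct odd primes, so (Z/667Z)^× ≅ (Z/23Z)^× × (Z/29Z)^× is not cyclic.
No primitive root modulo 667 exists; in particular 339 is not one.

No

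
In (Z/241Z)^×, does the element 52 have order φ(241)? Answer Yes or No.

Yes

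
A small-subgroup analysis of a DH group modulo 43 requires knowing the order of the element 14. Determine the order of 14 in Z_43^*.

21

By Lagrange's theorem, ord_43(14) divides φ(43) = 43 − 1 = 42 = 2 · 3 · 7.
Divisors of 42: 1, 2, 3, 6, 7, 14, 21, 42.
Evaluate successive powers at the divisors of 42:
14^1 ≡ 14 (mod 43)
14^2 ≡ 24 (mod 43)
14^3 ≡ 35 (mod 43)
14^6 ≡ 21 (mod 43)
14^7 ≡ 36 (mod 43)
14^14 ≡ 6 (mod 43)
14^21 ≡ 1 (mod 43) ✓
Therefore the multiplicative order of 14 modulo 43 is 21.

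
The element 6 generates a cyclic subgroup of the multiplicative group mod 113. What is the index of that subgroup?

By Lagrange's theorem, ord_113(6) divides φ(113) = 113 − 1 = 112 = 2^4 · 7.
Divisors of 112: 1, 2, 4, 7, 8, 14, 16, 28, 56, 112.
Evaluate successive powers at the divisors of 112:
6^1 ≡ 6 (mod 113)
6^2 ≡ 36 (mod 113)
6^4 ≡ 53 (mod 113)
6^7 ≡ 35 (mod 113)
6^8 ≡ 97 (mod 113)
6^14 ≡ 95 (mod 113)
6^16 ≡ 30 (mod 113)
6^28 ≡ 98 (mod 113)
6^56 ≡ 112 (mod 113)
6^112 ≡ 1 (mod 113) ✓
The order of 6 is 112, so the subgroup it generates has 112 elements.
[(Z/113Z)^× : ⟨6⟩] = 112/112 = 1.

1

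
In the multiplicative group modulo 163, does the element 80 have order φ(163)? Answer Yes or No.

Yes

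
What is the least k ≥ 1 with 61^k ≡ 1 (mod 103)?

17

Since 61 ∈ (Z/103Z)^×, its order divides φ(103) = 103 − 1 = 102 = 2 · 3 · 17.
Divisors of 102: 1, 2, 3, 6, 17, 34, 51, 102.
Evaluate successive powers at the divisors of 102:
61^1 ≡ 61
61^2 ≡ 13
61^3 ≡ 72
61^6 ≡ 34
61^17 ≡ 1
The smallest such exponent is 17, so the order of 61 is 17.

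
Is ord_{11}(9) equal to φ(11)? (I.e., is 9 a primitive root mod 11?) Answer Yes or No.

No

φ(11) = 11 − 1 = 10 = 2 · 5.
An element g generates (Z/11Z)^× iff g^(10/q) ≢ 1 (mod 11) for each prime q ∈ {2, 5}.
9^5 ≡ 1 (mod 11)  [q = 2: ≡ 1 ✗]
9^2 ≡ 4 (mod 11)  [q = 5: ≢ 1 ✓]
9^5 ≡ 1 shows ord(9) | 5, strictly less than φ(11); not a primitive root.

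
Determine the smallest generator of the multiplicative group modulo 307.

φ(307) = 307 − 1 = 306 = 2 · 3^2 · 17.
g is a primitive root iff g^(306/q) ≢ 1 (mod 307) for each prime q ∈ {2, 3, 17}.
g = 2: 2^153 ≡ 306; 2^102 ≡ 1 — hits 1, so not a primitive root.
g = 3: 3^153 ≡ 306; 3^102 ≡ 1 — hits 1, so not a primitive root.
g = 4: 4^153 ≡ 1 — hits 1, so not a primitive root.
g = 5: 5^153 ≡ 306; 5^102 ≡ 289; 5^18 ≡ 81 — none is 1, so 5 is a primitive root.
So 5 is the smallest generator of (Z/307Z)^×.

5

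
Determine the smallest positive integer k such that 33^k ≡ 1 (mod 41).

20

The order of 33 must divide φ(41) = 41 − 1 = 40 = 2^3 · 5.
Divisors of 40: 1, 2, 4, 5, 8, 10, 20, 40.
Compute 33^d (mod 41) for the divisors d until we hit 1:
33^1 ≡ 33 (mod 41)
33^2 ≡ 23 (mod 41)
33^4 ≡ 37 (mod 41)
33^5 ≡ 32 (mod 41)
33^8 ≡ 16 (mod 41)
33^10 ≡ 40 (mod 41)
33^20 ≡ 1 (mod 41) ✓
So ord_41(33) = 20.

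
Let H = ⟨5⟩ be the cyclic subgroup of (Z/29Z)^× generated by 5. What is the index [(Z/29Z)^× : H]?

By Lagrange's theorem, ord_29(5) divides φ(29) = 29 − 1 = 28 = 2^2 · 7.
Divisors of 28: 1, 2, 4, 7, 14, 28.
Test each divisor d:
5^1 ≡ 5 (mod 29)
5^2 ≡ 25 (mod 29)
5^4 ≡ 16 (mod 29)
5^7 ≡ 28 (mod 29)
5^14 ≡ 1 (mod 29) ✓
So ord_29(5) = 14, hence |⟨5⟩| = 14.
[(Z/29Z)^× : ⟨5⟩] = 28/14 = 2.

2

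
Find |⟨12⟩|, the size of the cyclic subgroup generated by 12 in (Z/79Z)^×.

ord(12) | φ(79) = 79 − 1 = 78 = 2 · 3 · 13.
Divisors of 78: 1, 2, 3, 6, 13, 26, 39, 78.
Compute 12^d (mod 79) for the divisors d until we hit 1:
12^1 ≡ 12 (mod 79)
12^2 ≡ 65 (mod 79)
12^3 ≡ 69 (mod 79)
12^6 ≡ 21 (mod 79)
12^13 ≡ 78 (mod 79)
12^26 ≡ 1 (mod 79) ✓
Hence ord(12) = 26.

26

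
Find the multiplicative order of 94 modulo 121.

Since 94 ∈ (Z/121Z)^×, its order divides φ(121) = φ(11^2) = 11·(11−1) = 110 = 2 · 5 · 11.
Divisors of 110: 1, 2, 5, 10, 11, 22, 55, 110.
Test each divisor d:
94^1 ≡ 94
94^2 ≡ 3
94^5 ≡ 120
94^10 ≡ 1
The smallest such exponent is 10, so the order of 94 is 10.

10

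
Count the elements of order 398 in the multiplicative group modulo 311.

0

φ(311) = 311 − 1 = 310 = 2 · 5 · 31.
In a cyclic group of order 310, there are φ(d) elements of order d for each divisor d of 310, and zero for non-divisors.
Since 398 ∤ 310, the count is 0.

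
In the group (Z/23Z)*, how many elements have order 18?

φ(23) = 23 − 1 = 22 = 2 · 11.
In a cyclic group of order 22, there are φ(d) elements of order d for each divisor d of 22, and zero for non-divisors.
Since 18 ∤ 22, the count is 0.

0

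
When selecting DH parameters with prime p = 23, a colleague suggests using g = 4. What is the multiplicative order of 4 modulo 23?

11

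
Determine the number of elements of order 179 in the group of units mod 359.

178

φ(359) = 359 − 1 = 358 = 2 · 179.
In a cyclic group of order 358, there are φ(d) elements of order d for each divisor d of 358, and zero for non-divisors.
179 | 358, and φ(179) = 179 − 1 = 178.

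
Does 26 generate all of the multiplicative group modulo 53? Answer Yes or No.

φ(53) = 53 − 1 = 52 = 2^2 · 13.
Test 26^(52/q) mod 53 for each prime factor q of 52:
26^26 ≡ 52 (mod 53)  [q = 2: ≢ 1 ✓]
26^4 ≡ 10 (mod 53)  [q = 13: ≢ 1 ✓]
All checks pass, so 26 has order 52 and is a primitive root modulo 53.

Yes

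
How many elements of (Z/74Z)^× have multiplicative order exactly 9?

6

φ(74) = φ(2)·φ(37) = 1·36 = 36 = 2^2 · 3^2.
(Z/74Z)^× is cyclic (|G| = 36); a cyclic group of order m has exactly φ(d) elements of each order d | m, and none otherwise.
9 = 3^2 divides 36, and φ(9) = 6.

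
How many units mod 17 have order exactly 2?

1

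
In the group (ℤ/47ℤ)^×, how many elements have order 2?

1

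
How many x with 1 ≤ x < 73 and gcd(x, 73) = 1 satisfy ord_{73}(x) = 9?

6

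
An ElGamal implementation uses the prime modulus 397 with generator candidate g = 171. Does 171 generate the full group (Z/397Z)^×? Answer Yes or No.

No

φ(397) = 397 − 1 = 396 = 2^2 · 3^2 · 11.
An element g generates (Z/397Z)^× iff g^(396/q) ≢ 1 (mod 397) for each prime q ∈ {2, 3, 11}.
171^198 ≡ 1 (mod 397)  [q = 2: ≡ 1 ✗]
171^132 ≡ 1 (mod 397)  [q = 3: ≡ 1 ✗]
171^36 ≡ 393 (mod 397)  [q = 11: ≢ 1 ✓]
171^198 ≡ 1 shows ord(171) | 198, strictly less than φ(397); not a primitive root.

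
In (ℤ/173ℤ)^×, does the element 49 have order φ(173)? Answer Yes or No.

φ(173) = 173 − 1 = 172 = 2^2 · 43.
49 is a primitive root mod 173 iff 49^(φ(173)/q) ≢ 1 for every prime q | φ(173), i.e. q ∈ {2, 43}.
49^86 ≡ 1 (mod 173)  [q = 2: ≡ 1 ✗]
49^4 ≡ 95 (mod 173)  [q = 43: ≢ 1 ✓]
Since 49^86 ≡ 1, the order of 49 divides 86 < 172, so 49 is not a primitive root.

No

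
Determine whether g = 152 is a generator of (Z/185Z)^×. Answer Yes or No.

185 = 5 · 37 is a product of two distinct odd primes, so (Z/185Z)^× ≅ (Z/5Z)^× × (Z/37Z)^× is not cyclic.
No primitive root modulo 185 exists; in particular 152 is not one.

No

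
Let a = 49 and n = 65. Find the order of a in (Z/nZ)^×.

6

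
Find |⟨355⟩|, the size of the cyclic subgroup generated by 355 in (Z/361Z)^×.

Since 355 ∈ (Z/361Z)^×, its order divides φ(361) = φ(19^2) = 19·(19−1) = 342 = 2 · 3^2 · 19.
Divisors of 342: 1, 2, 3, 6, 9, 18, 19, 38, 57, 114, 171, 342.
Check 355^d mod 361 for each divisor in increasing order:
355^1 ≡ 355 (mod 361)
355^2 ≡ 36 (mod 361)
355^3 ≡ 145 (mod 361)
355^6 ≡ 87 (mod 361)
355^9 ≡ 341 (mod 361)
355^18 ≡ 39 (mod 361)
355^19 ≡ 127 (mod 361)
355^38 ≡ 245 (mod 361)
355^57 ≡ 69 (mod 361)
355^114 ≡ 68 (mod 361)
355^171 ≡ 360 (mod 361)
355^342 ≡ 1 (mod 361) ✓
The smallest such exponent is 342, so the order of 355 is 342.

342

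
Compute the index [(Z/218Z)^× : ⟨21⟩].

4

Since 21 ∈ (Z/218Z)^×, its order divides φ(218) = φ(2)·φ(109) = 1·108 = 108 = 2^2 · 3^3.
Divisors of 108: 1, 2, 3, 4, 6, 9, 12, 18, 27, 36, 54, 108.
Check 21^d mod 218 for each divisor in increasing order:
21^1 ≡ 21 (mod 218)
21^2 ≡ 5 (mod 218)
21^3 ≡ 105 (mod 218)
21^4 ≡ 25 (mod 218)
21^6 ≡ 125 (mod 218)
21^9 ≡ 45 (mod 218)
21^12 ≡ 147 (mod 218)
21^18 ≡ 63 (mod 218)
21^27 ≡ 1 (mod 218) ✓
The order of 21 is 27, so the subgroup it generates has 27 elements.
The index is φ(218) / ord(21) = 108 / 27 = 4.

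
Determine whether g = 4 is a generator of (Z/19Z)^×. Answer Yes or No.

No

φ(19) = 19 − 1 = 18 = 2 · 3^2.
An element g generates (Z/19Z)^× iff g^(18/q) ≢ 1 (mod 19) for each prime q ∈ {2, 3}.
4^9 ≡ 1 (mod 19)  [q = 2: ≡ 1 ✗]
4^6 ≡ 11 (mod 19)  [q = 3: ≢ 1 ✓]
4^9 ≡ 1 shows ord(4) | 9, strictly less than φ(19); not a primitive root.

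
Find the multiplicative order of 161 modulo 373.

124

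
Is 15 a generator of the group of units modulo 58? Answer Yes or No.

φ(58) = φ(2)·φ(29) = 1·28 = 28 = 2^2 · 7.
15 is a primitive root mod 58 iff 15^(φ(58)/q) ≢ 1 for every prime q | φ(58), i.e. q ∈ {2, 7}.
15^14 ≡ 57 (mod 58)  [q = 2: ≢ 1 ✓]
15^4 ≡ 49 (mod 58)  [q = 7: ≢ 1 ✓]
All checks pass, so 15 has order 28 and is a primitive root modulo 58.

Yes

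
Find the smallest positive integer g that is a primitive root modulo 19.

2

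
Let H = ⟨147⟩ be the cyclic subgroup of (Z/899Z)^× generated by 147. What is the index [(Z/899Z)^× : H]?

6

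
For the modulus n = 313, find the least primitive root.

φ(313) = 313 − 1 = 312 = 2^3 · 3 · 13.
g is a primitive root iff g^(312/q) ≢ 1 (mod 313) for each prime q ∈ {2, 3, 13}.
g = 2: 2^156 ≡ 1 — hits 1, so not a primitive root.
g = 3: 3^156 ≡ 1 — hits 1, so not a primitive root.
g = 4: 4^156 ≡ 1 — hits 1, so not a primitive root.
g = 5: 5^156 ≡ 312; 5^104 ≡ 1 — hits 1, so not a primitive root.
g = 6: 6^156 ≡ 1 — hits 1, so not a primitive root.
g = 7: 7^156 ≡ 312; 7^104 ≡ 1 — hits 1, so not a primitive root.
g = 8: 8^156 ≡ 1 — hits 1, so not a primitive root.
g = 9: 9^156 ≡ 1 — hits 1, so not a primitive root.
g = 10: 10^156 ≡ 312; 10^104 ≡ 214; 10^24 ≡ 103 — none is 1, so 10 is a primitive root.
The smallest primitive root modulo 313 is 10.

10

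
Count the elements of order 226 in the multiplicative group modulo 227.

112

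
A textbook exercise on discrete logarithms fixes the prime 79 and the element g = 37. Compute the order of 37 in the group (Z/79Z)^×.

Since 37 ∈ (Z/79Z)^×, its order divides φ(79) = 79 − 1 = 78 = 2 · 3 · 13.
Divisors of 78: 1, 2, 3, 6, 13, 26, 39, 78.
Test each divisor d:
37^1 ≡ 37
37^2 ≡ 26
37^3 ≡ 14
37^6 ≡ 38
37^13 ≡ 24
37^26 ≡ 23
37^39 ≡ 78
37^78 ≡ 1
Therefore the multiplicative order of 37 modulo 79 is 78.

78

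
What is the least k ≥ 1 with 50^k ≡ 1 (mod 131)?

130

ord(50) | φ(131) = 131 − 1 = 130 = 2 · 5 · 13.
Divisors of 130: 1, 2, 5, 10, 13, 26, 65, 130.
Check 50^d mod 131 for each divisor in increasing order:
50^1 ≡ 50 (mod 131)
50^2 ≡ 11 (mod 131)
50^5 ≡ 24 (mod 131)
50^10 ≡ 52 (mod 131)
50^13 ≡ 42 (mod 131)
50^26 ≡ 61 (mod 131)
50^65 ≡ 130 (mod 131)
50^130 ≡ 1 (mod 131) ✓
The smallest such exponent is 130, so the order of 50 is 130.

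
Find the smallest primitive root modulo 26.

7

φ(26) = φ(2)·φ(13) = 1·12 = 12 = 2^2 · 3.
Test candidates g = 2, 3, … against the prime factors q ∈ {2, 3} of φ(26): g is a generator iff g^(12/q) ≢ 1 for every such q.
g = 2: gcd(2, 26) = 2 > 1, not a unit — skip.
g = 3: 3^6 ≡ 1 — hits 1, so not a primitive root.
g = 4: gcd(4, 26) = 2 > 1, not a unit — skip.
g = 5: 5^6 ≡ 25; 5^4 ≡ 1 — hits 1, so not a primitive root.
g = 6: gcd(6, 26) = 2 > 1, not a unit — skip.
g = 7: 7^6 ≡ 25; 7^4 ≡ 9 — none is 1, so 7 is a primitive root.
So 7 is the smallest generator of (Z/26Z)^×.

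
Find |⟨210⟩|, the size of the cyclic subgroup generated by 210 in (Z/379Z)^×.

ord(210) | φ(379) = 379 − 1 = 378 = 2 · 3^3 · 7.
Divisors of 378: 1, 2, 3, 6, 7, 9, 14, 18, 21, 27, 42, 54, 63, 126, 189, 378.
Evaluate successive powers at the divisors of 378:
210^1 ≡ 210 (mod 379)
210^2 ≡ 136 (mod 379)
210^3 ≡ 135 (mod 379)
210^6 ≡ 33 (mod 379)
210^7 ≡ 108 (mod 379)
210^9 ≡ 286 (mod 379)
210^14 ≡ 294 (mod 379)
210^18 ≡ 311 (mod 379)
210^21 ≡ 295 (mod 379)
210^27 ≡ 260 (mod 379)
210^42 ≡ 234 (mod 379)
210^54 ≡ 138 (mod 379)
210^63 ≡ 52 (mod 379)
210^126 ≡ 51 (mod 379)
210^189 ≡ 378 (mod 379)
210^378 ≡ 1 (mod 379) ✓
The smallest such exponent is 378, so the order of 210 is 378.

378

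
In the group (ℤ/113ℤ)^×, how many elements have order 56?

24

φ(113) = 113 − 1 = 112 = 2^4 · 7.
Since (Z/113Z)^× is cyclic of order 112, the number of elements of order d is φ(d) when d | 112 and 0 otherwise.
56 = 2^3 · 7 divides 112, and φ(56) = 24.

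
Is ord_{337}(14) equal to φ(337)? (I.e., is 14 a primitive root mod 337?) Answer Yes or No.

No

φ(337) = 337 − 1 = 336 = 2^4 · 3 · 7.
14 is a primitive root mod 337 iff 14^(φ(337)/q) ≢ 1 for every prime q | φ(337), i.e. q ∈ {2, 3, 7}.
14^168 ≡ 1 (mod 337)  [q = 2: ≡ 1 ✗]
14^112 ≡ 128 (mod 337)  [q = 3: ≢ 1 ✓]
14^48 ≡ 52 (mod 337)  [q = 7: ≢ 1 ✓]
The check at q = 2 fails, so 14 generates a proper subgroup.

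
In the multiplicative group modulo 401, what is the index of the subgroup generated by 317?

5

ord(317) | φ(401) = 401 − 1 = 400 = 2^4 · 5^2.
Divisors of 400: 1, 2, 4, 5, 8, 10, 16, 20, 25, 40, 50, 80, 100, 200, 400.
Test each divisor d:
317^1 ≡ 317
317^2 ≡ 239
317^4 ≡ 179
317^5 ≡ 202
317^8 ≡ 362
317^10 ≡ 303
317^16 ≡ 318
317^20 ≡ 381
317^25 ≡ 371
317^40 ≡ 400
317^50 ≡ 98
317^80 ≡ 1
So ord_401(317) = 80, hence |⟨317⟩| = 80.
Index = |(Z/401Z)^×| / |⟨317⟩| = 400 / 80 = 5.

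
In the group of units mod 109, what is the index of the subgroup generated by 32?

3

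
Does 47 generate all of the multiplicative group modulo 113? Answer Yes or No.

φ(113) = 113 − 1 = 112 = 2^4 · 7.
It suffices to check that the order of 47 is not a proper divisor of 112: compute 47^(112/q) for q ∈ {2, 7}.
47^56 ≡ 112 (mod 113)  [q = 2: ≢ 1 ✓]
47^16 ≡ 16 (mod 113)  [q = 7: ≢ 1 ✓]
All checks pass, so 47 has order 112 and is a primitive root modulo 113.

Yes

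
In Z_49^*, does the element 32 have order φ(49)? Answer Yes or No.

φ(49) = φ(7^2) = 7·(7−1) = 42 = 2 · 3 · 7.
An element g generates (Z/49Z)^× iff g^(42/q) ≢ 1 (mod 49) for each prime q ∈ {2, 3, 7}.
32^21 ≡ 1 (mod 49)  [q = 2: ≡ 1 ✗]
32^14 ≡ 30 (mod 49)  [q = 3: ≢ 1 ✓]
32^6 ≡ 22 (mod 49)  [q = 7: ≢ 1 ✓]
32^21 ≡ 1 shows ord(32) | 21, strictly less than φ(49); not a primitive root.

No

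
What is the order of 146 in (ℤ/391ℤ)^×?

By Lagrange's theorem, ord_391(146) divides φ(391) = φ(17·23) = (17−1)·(23−1) = 16·22 = 352 = 2^5 · 11.
Divisors of 352: 1, 2, 4, 8, 11, 16, 22, 32, 44, 88, 176, 352.
Evaluate successive powers at the divisors of 352:
146^1 ≡ 146 (mod 391)
146^2 ≡ 202 (mod 391)
146^4 ≡ 140 (mod 391)
146^8 ≡ 50 (mod 391)
146^11 ≡ 139 (mod 391)
146^16 ≡ 154 (mod 391)
146^22 ≡ 162 (mod 391)
146^32 ≡ 256 (mod 391)
146^44 ≡ 47 (mod 391)
146^88 ≡ 254 (mod 391)
146^176 ≡ 1 (mod 391) ✓
So ord_391(146) = 176.

176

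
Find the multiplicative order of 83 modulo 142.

35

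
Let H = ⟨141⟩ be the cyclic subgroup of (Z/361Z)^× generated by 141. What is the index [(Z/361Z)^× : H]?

3

The order of 141 must divide φ(361) = φ(19^2) = 19·(19−1) = 342 = 2 · 3^2 · 19.
Divisors of 342: 1, 2, 3, 6, 9, 18, 19, 38, 57, 114, 171, 342.
Check 141^d mod 361 for each divisor in increasing order:
141^1 ≡ 141 (mod 361)
141^2 ≡ 26 (mod 361)
141^3 ≡ 56 (mod 361)
141^6 ≡ 248 (mod 361)
141^9 ≡ 170 (mod 361)
141^18 ≡ 20 (mod 361)
141^19 ≡ 293 (mod 361)
141^38 ≡ 292 (mod 361)
141^57 ≡ 360 (mod 361)
141^114 ≡ 1 (mod 361) ✓
The order of 141 is 114, so the subgroup it generates has 114 elements.
Index = |(Z/361Z)^×| / |⟨141⟩| = 342 / 114 = 3.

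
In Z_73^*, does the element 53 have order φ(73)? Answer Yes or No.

φ(73) = 73 − 1 = 72 = 2^3 · 3^2.
Test 53^(72/q) mod 73 for each prime factor q of 72:
53^36 ≡ 72 (mod 73)  [q = 2: ≢ 1 ✓]
53^24 ≡ 64 (mod 73)  [q = 3: ≢ 1 ✓]
None equal 1, so ord_73(53) = 72: 53 is a primitive root.

Yes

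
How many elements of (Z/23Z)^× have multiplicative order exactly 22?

φ(23) = 23 − 1 = 22 = 2 · 11.
In a cyclic group of order 22, there are φ(d) elements of order d for each divisor d of 22, and zero for non-divisors.
22 = 2 · 11 divides 22, and φ(22) = 10.

10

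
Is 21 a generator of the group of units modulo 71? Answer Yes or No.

Yes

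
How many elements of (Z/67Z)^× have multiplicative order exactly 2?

1

φ(67) = 67 − 1 = 66 = 2 · 3 · 11.
In a cyclic group of order 66, there are φ(d) elements of order d for each divisor d of 66, and zero for non-divisors.
2 | 66, and φ(2) = 2 − 1 = 1.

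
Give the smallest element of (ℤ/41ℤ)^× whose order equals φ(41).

6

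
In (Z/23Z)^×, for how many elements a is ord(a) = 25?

φ(23) = 23 − 1 = 22 = 2 · 11.
(Z/23Z)^× is cyclic (|G| = 22); a cyclic group of order m has exactly φ(d) elements of each order d | m, and none otherwise.
25 does not divide 22, so no element of (Z/23Z)^× has order 25.

0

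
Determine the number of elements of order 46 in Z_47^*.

φ(47) = 47 − 1 = 46 = 2 · 23.
In a cyclic group of order 46, there are φ(d) elements of order d for each divisor d of 46, and zero for non-divisors.
46 = 2 · 23 divides 46, and φ(46) = 22.

22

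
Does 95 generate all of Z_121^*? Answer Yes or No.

φ(121) = φ(11^2) = 11·(11−1) = 110 = 2 · 5 · 11.
An element g generates (Z/121Z)^× iff g^(110/q) ≢ 1 (mod 121) for each prime q ∈ {2, 5, 11}.
95^55 ≡ 120 (mod 121)  [q = 2: ≢ 1 ✓]
95^22 ≡ 27 (mod 121)  [q = 5: ≢ 1 ✓]
95^10 ≡ 45 (mod 121)  [q = 11: ≢ 1 ✓]
None equal 1, so ord_121(95) = 110: 95 is a primitive root.

Yes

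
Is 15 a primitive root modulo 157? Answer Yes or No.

φ(157) = 157 − 1 = 156 = 2^2 · 3 · 13.
It suffices to check that the order of 15 is not a proper divisor of 156: compute 15^(156/q) for q ∈ {2, 3, 13}.
15^78 ≡ 156 (mod 157)  [q = 2: ≢ 1 ✓]
15^52 ≡ 144 (mod 157)  [q = 3: ≢ 1 ✓]
15^12 ≡ 108 (mod 157)  [q = 13: ≢ 1 ✓]
All checks pass, so 15 has order 156 and is a primitive root modulo 157.

Yes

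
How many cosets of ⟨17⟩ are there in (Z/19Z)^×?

2

Since 17 ∈ (Z/19Z)^×, its order divides φ(19) = 19 − 1 = 18 = 2 · 3^2.
Divisors of 18: 1, 2, 3, 6, 9, 18.
Evaluate successive powers at the divisors of 18:
17^1 ≡ 17
17^2 ≡ 4
17^3 ≡ 11
17^6 ≡ 7
17^9 ≡ 1
The order of 17 is 9, so the subgroup it generates has 9 elements.
The index is φ(19) / ord(17) = 18 / 9 = 2.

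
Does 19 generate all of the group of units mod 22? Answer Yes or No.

Yes

φ(22) = φ(2)·φ(11) = 1·10 = 10 = 2 · 5.
An element g generates (Z/22Z)^× iff g^(10/q) ≢ 1 (mod 22) for each prime q ∈ {2, 5}.
19^5 ≡ 21 (mod 22)  [q = 2: ≢ 1 ✓]
19^2 ≡ 9 (mod 22)  [q = 5: ≢ 1 ✓]
All checks pass, so 19 has order 10 and is a primitive root modulo 22.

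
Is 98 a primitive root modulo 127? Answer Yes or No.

φ(127) = 127 − 1 = 126 = 2 · 3^2 · 7.
An element g generates (Z/127Z)^× iff g^(126/q) ≢ 1 (mod 127) for each prime q ∈ {2, 3, 7}.
98^63 ≡ 1 (mod 127)  [q = 2: ≡ 1 ✗]
98^42 ≡ 19 (mod 127)  [q = 3: ≢ 1 ✓]
98^18 ≡ 4 (mod 127)  [q = 7: ≢ 1 ✓]
Since 98^63 ≡ 1, the order of 98 divides 63 < 126, so 98 is not a primitive root.

No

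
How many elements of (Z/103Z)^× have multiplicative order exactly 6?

φ(103) = 103 − 1 = 102 = 2 · 3 · 17.
In a cyclic group of order 102, there are φ(d) elements of order d for each divisor d of 102, and zero for non-divisors.
6 = 2 · 3 divides 102, and φ(6) = 2.

2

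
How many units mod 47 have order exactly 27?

φ(47) = 47 − 1 = 46 = 2 · 23.
(Z/47Z)^× is cyclic (|G| = 46); a cyclic group of order m has exactly φ(d) elements of each order d | m, and none otherwise.
27 does not divide 46, so no element of (Z/47Z)^× has order 27.

0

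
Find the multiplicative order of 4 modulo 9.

Since 4 ∈ (Z/9Z)^×, its order divides φ(9) = φ(3^2) = 3·(3−1) = 6 = 2 · 3.
Divisors of 6: 1, 2, 3, 6.
Evaluate successive powers at the divisors of 6:
4^1 ≡ 4
4^2 ≡ 7
4^3 ≡ 1
Therefore the multiplicative order of 4 modulo 9 is 3.

3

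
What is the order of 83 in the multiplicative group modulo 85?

Since 83 ∈ (Z/85Z)^×, its order divides φ(85) = φ(5·17) = (5−1)·(17−1) = 4·16 = 64 = 2^6.
Divisors of 64: 1, 2, 4, 8, 16, 32, 64.
Compute 83^d (mod 85) for the divisors d until we hit 1:
83^1 ≡ 83 (mod 85)
83^2 ≡ 4 (mod 85)
83^4 ≡ 16 (mod 85)
83^8 ≡ 1 (mod 85) ✓
Hence ord(83) = 8.

8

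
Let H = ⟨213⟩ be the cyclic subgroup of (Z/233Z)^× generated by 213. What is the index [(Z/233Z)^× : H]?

By Lagrange's theorem, ord_233(213) divides φ(233) = 233 − 1 = 232 = 2^3 · 29.
Divisors of 232: 1, 2, 4, 8, 29, 58, 116, 232.
Test each divisor d:
213^1 ≡ 213
213^2 ≡ 167
213^4 ≡ 162
213^8 ≡ 148
213^29 ≡ 221
213^58 ≡ 144
213^116 ≡ 232
213^232 ≡ 1
The order of 213 is 232, so the subgroup it generates has 232 elements.
Index = |(Z/233Z)^×| / |⟨213⟩| = 232 / 232 = 1.

1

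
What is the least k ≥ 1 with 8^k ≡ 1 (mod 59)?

The order of 8 must divide φ(59) = 59 − 1 = 58 = 2 · 29.
Divisors of 58: 1, 2, 29, 58.
Compute 8^d (mod 59) for the divisors d until we hit 1:
8^1 ≡ 8 (mod 59)
8^2 ≡ 5 (mod 59)
8^29 ≡ 58 (mod 59)
8^58 ≡ 1 (mod 59) ✓
So ord_59(8) = 58.

58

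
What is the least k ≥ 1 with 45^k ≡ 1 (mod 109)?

3

By Lagrange's theorem, ord_109(45) divides φ(109) = 109 − 1 = 108 = 2^2 · 3^3.
Divisors of 108: 1, 2, 3, 4, 6, 9, 12, 18, 27, 36, 54, 108.
Check 45^d mod 109 for each divisor in increasing order:
45^1 ≡ 45 (mod 109)
45^2 ≡ 63 (mod 109)
45^3 ≡ 1 (mod 109) ✓
The smallest such exponent is 3, so the order of 45 is 3.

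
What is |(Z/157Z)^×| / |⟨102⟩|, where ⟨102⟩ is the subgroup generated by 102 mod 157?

1

By Lagrange's theorem, ord_157(102) divides φ(157) = 157 − 1 = 156 = 2^2 · 3 · 13.
Divisors of 156: 1, 2, 3, 4, 6, 12, 13, 26, 39, 52, 78, 156.
Evaluate successive powers at the divisors of 156:
102^1 ≡ 102 (mod 157)
102^2 ≡ 42 (mod 157)
102^3 ≡ 45 (mod 157)
102^4 ≡ 37 (mod 157)
102^6 ≡ 141 (mod 157)
102^12 ≡ 99 (mod 157)
102^13 ≡ 50 (mod 157)
102^26 ≡ 145 (mod 157)
102^39 ≡ 28 (mod 157)
102^52 ≡ 144 (mod 157)
102^78 ≡ 156 (mod 157)
102^156 ≡ 1 (mod 157) ✓
The order of 102 is 156, so the subgroup it generates has 156 elements.
Index = |(Z/157Z)^×| / |⟨102⟩| = 156 / 156 = 1.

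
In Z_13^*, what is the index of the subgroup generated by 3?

The order of 3 must divide φ(13) = 13 − 1 = 12 = 2^2 · 3.
Divisors of 12: 1, 2, 3, 4, 6, 12.
Evaluate successive powers at the divisors of 12:
3^1 ≡ 3
3^2 ≡ 9
3^3 ≡ 1
The order of 3 is 3, so the subgroup it generates has 3 elements.
Index = |(Z/13Z)^×| / |⟨3⟩| = 12 / 3 = 4.

4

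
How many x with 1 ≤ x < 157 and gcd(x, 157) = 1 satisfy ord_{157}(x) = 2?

1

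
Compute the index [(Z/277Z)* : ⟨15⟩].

3

By Lagrange's theorem, ord_277(15) divides φ(277) = 277 − 1 = 276 = 2^2 · 3 · 23.
Divisors of 276: 1, 2, 3, 4, 6, 12, 23, 46, 69, 92, 138, 276.
Compute 15^d (mod 277) for the divisors d until we hit 1:
15^1 ≡ 15
15^2 ≡ 225
15^3 ≡ 51
15^4 ≡ 211
15^6 ≡ 108
15^12 ≡ 30
15^23 ≡ 60
15^46 ≡ 276
15^69 ≡ 217
15^92 ≡ 1
So ord_277(15) = 92, hence |⟨15⟩| = 92.
Index = |(Z/277Z)^×| / |⟨15⟩| = 276 / 92 = 3.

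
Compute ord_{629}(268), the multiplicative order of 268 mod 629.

36

ord(268) | φ(629) = φ(17·37) = (17−1)·(37−1) = 16·36 = 576 = 2^6 · 3^2.
Divisors of 576: 1, 2, 3, 4, 6, 8, 9, 12, 16, 18, 24, 32, 36, 48, 64, 72, 96, 144, 192, 288, 576.
Check 268^d mod 629 for each divisor in increasing order:
268^1 ≡ 268 (mod 629)
268^2 ≡ 118 (mod 629)
268^3 ≡ 174 (mod 629)
268^4 ≡ 86 (mod 629)
268^6 ≡ 84 (mod 629)
268^8 ≡ 477 (mod 629)
268^9 ≡ 149 (mod 629)
268^12 ≡ 137 (mod 629)
268^16 ≡ 460 (mod 629)
268^18 ≡ 186 (mod 629)
268^24 ≡ 528 (mod 629)
268^32 ≡ 256 (mod 629)
268^36 ≡ 1 (mod 629) ✓
Hence ord(268) = 36.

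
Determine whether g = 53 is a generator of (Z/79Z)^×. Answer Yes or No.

φ(79) = 79 − 1 = 78 = 2 · 3 · 13.
53 is a primitive root mod 79 iff 53^(φ(79)/q) ≢ 1 for every prime q | φ(79), i.e. q ∈ {2, 3, 13}.
53^39 ≡ 78 (mod 79)  [q = 2: ≢ 1 ✓]
53^26 ≡ 55 (mod 79)  [q = 3: ≢ 1 ✓]
53^6 ≡ 22 (mod 79)  [q = 13: ≢ 1 ✓]
None equal 1, so ord_79(53) = 78: 53 is a primitive root.

Yes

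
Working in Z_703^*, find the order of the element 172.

The order of 172 must divide φ(703) = φ(19·37) = (19−1)·(37−1) = 18·36 = 648 = 2^3 · 3^4.
Divisors of 648: 1, 2, 3, 4, 6, 8, 9, 12, 18, 24, 27, 36, 54, 72, 81, 108, 162, 216, 324, 648.
Check 172^d mod 703 for each divisor in increasing order:
172^1 ≡ 172 (mod 703)
172^2 ≡ 58 (mod 703)
172^3 ≡ 134 (mod 703)
172^4 ≡ 552 (mod 703)
172^6 ≡ 381 (mod 703)
172^8 ≡ 305 (mod 703)
172^9 ≡ 438 (mod 703)
172^12 ≡ 343 (mod 703)
172^18 ≡ 628 (mod 703)
172^24 ≡ 248 (mod 703)
172^27 ≡ 191 (mod 703)
172^36 ≡ 1 (mod 703) ✓
So ord_703(172) = 36.

36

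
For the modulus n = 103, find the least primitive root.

5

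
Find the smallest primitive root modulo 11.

2

φ(11) = 11 − 1 = 10 = 2 · 5.
Test candidates g = 2, 3, … against the prime factors q ∈ {2, 5} of φ(11): g is a generator iff g^(10/q) ≢ 1 for every such q.
g = 2: 2^5 ≡ 10; 2^2 ≡ 4 — none is 1, so 2 is a primitive root.
The smallest primitive root modulo 11 is 2.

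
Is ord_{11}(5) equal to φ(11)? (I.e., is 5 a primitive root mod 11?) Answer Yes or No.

No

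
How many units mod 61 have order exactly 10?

φ(61) = 61 − 1 = 60 = 2^2 · 3 · 5.
Since (Z/61Z)^× is cyclic of order 60, the number of elements of order d is φ(d) when d | 60 and 0 otherwise.
10 = 2 · 5 divides 60, and φ(10) = 4.

4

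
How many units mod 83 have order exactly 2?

φ(83) = 83 − 1 = 82 = 2 · 41.
In a cyclic group of order 82, there are φ(d) elements of order d for each divisor d of 82, and zero for non-divisors.
2 | 82, and φ(2) = 2 − 1 = 1.

1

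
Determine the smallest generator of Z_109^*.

6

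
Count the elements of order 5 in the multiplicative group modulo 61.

4

φ(61) = 61 − 1 = 60 = 2^2 · 3 · 5.
In a cyclic group of order 60, there are φ(d) elements of order d for each divisor d of 60, and zero for non-divisors.
5 | 60, and φ(5) = 5 − 1 = 4.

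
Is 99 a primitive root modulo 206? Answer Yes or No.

φ(206) = φ(2)·φ(103) = 1·102 = 102 = 2 · 3 · 17.
It suffices to check that the order of 99 is not a proper divisor of 102: compute 99^(102/q) for q ∈ {2, 3, 17}.
99^51 ≡ 205 (mod 206)  [q = 2: ≢ 1 ✓]
99^34 ≡ 159 (mod 206)  [q = 3: ≢ 1 ✓]
99^6 ≡ 79 (mod 206)  [q = 17: ≢ 1 ✓]
None equal 1, so ord_206(99) = 102: 99 is a primitive root.

Yes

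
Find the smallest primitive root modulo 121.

2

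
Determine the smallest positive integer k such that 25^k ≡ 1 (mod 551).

63

ord(25) | φ(551) = φ(19·29) = (19−1)·(29−1) = 18·28 = 504 = 2^3 · 3^2 · 7.
Divisors of 504: 1, 2, 3, 4, 6, 7, 8, 9, 12, 14, 18, 21, 24, 28, 36, 42, 56, 63, 72, 84, 126, 168, 252, 504.
Test each divisor d:
25^1 ≡ 25
25^2 ≡ 74
25^3 ≡ 197
25^4 ≡ 517
25^6 ≡ 239
25^7 ≡ 465
25^8 ≡ 54
25^9 ≡ 248
25^12 ≡ 368
25^14 ≡ 233
25^18 ≡ 343
25^21 ≡ 349
25^24 ≡ 429
25^28 ≡ 291
25^36 ≡ 286
25^42 ≡ 30
25^56 ≡ 378
25^63 ≡ 1
Hence ord(25) = 63.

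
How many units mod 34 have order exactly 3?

φ(34) = φ(2)·φ(17) = 1·16 = 16 = 2^4.
In a cyclic group of order 16, there are φ(d) elements of order d for each divisor d of 16, and zero for non-divisors.
Here 16 is not a multiple of 3, so there are no elements of order 3.

0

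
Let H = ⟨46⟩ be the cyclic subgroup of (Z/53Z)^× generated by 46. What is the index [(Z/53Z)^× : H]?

ord(46) | φ(53) = 53 − 1 = 52 = 2^2 · 13.
Divisors of 52: 1, 2, 4, 13, 26, 52.
Compute 46^d (mod 53) for the divisors d until we hit 1:
46^1 ≡ 46 (mod 53)
46^2 ≡ 49 (mod 53)
46^4 ≡ 16 (mod 53)
46^13 ≡ 1 (mod 53) ✓
The order of 46 is 13, so the subgroup it generates has 13 elements.
[(Z/53Z)^× : ⟨46⟩] = 52/13 = 4.

4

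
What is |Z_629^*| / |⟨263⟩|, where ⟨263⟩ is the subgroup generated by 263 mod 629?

ord(263) | φ(629) = φ(17·37) = (17−1)·(37−1) = 16·36 = 576 = 2^6 · 3^2.
Divisors of 576: 1, 2, 3, 4, 6, 8, 9, 12, 16, 18, 24, 32, 36, 48, 64, 72, 96, 144, 192, 288, 576.
Evaluate successive powers at the divisors of 576:
263^1 ≡ 263 (mod 629)
263^2 ≡ 608 (mod 629)
263^3 ≡ 138 (mod 629)
263^4 ≡ 441 (mod 629)
263^6 ≡ 174 (mod 629)
263^8 ≡ 120 (mod 629)
263^9 ≡ 110 (mod 629)
263^12 ≡ 84 (mod 629)
263^16 ≡ 562 (mod 629)
263^18 ≡ 149 (mod 629)
263^24 ≡ 137 (mod 629)
263^32 ≡ 86 (mod 629)
263^36 ≡ 186 (mod 629)
263^48 ≡ 528 (mod 629)
263^64 ≡ 477 (mod 629)
263^72 ≡ 1 (mod 629) ✓
So ord_629(263) = 72, hence |⟨263⟩| = 72.
Index = |(Z/629Z)^×| / |⟨263⟩| = 576 / 72 = 8.

8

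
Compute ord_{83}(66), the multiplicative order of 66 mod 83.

82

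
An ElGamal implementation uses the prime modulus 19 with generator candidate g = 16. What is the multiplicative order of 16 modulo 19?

9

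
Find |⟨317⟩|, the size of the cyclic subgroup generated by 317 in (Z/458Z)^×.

76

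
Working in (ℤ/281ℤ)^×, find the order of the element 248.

140

By Lagrange's theorem, ord_281(248) divides φ(281) = 281 − 1 = 280 = 2^3 · 5 · 7.
Divisors of 280: 1, 2, 4, 5, 7, 8, 10, 14, 20, 28, 35, 40, 56, 70, 140, 280.
Compute 248^d (mod 281) for the divisors d until we hit 1:
248^1 ≡ 248
248^2 ≡ 246
248^4 ≡ 101
248^5 ≡ 39
248^7 ≡ 40
248^8 ≡ 85
248^10 ≡ 116
248^14 ≡ 195
248^20 ≡ 249
248^28 ≡ 90
248^35 ≡ 228
248^40 ≡ 181
248^56 ≡ 232
248^70 ≡ 280
248^140 ≡ 1
So ord_281(248) = 140.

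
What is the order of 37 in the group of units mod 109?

108

By Lagrange's theorem, ord_109(37) divides φ(109) = 109 − 1 = 108 = 2^2 · 3^3.
Divisors of 108: 1, 2, 3, 4, 6, 9, 12, 18, 27, 36, 54, 108.
Test each divisor d:
37^1 ≡ 37 (mod 109)
37^2 ≡ 61 (mod 109)
37^3 ≡ 77 (mod 109)
37^4 ≡ 15 (mod 109)
37^6 ≡ 43 (mod 109)
37^9 ≡ 41 (mod 109)
37^12 ≡ 105 (mod 109)
37^18 ≡ 46 (mod 109)
37^27 ≡ 33 (mod 109)
37^36 ≡ 45 (mod 109)
37^54 ≡ 108 (mod 109)
37^108 ≡ 1 (mod 109) ✓
Hence ord(37) = 108.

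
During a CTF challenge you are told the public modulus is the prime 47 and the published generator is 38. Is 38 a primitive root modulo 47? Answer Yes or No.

Yes

φ(47) = 47 − 1 = 46 = 2 · 23.
An element g generates (Z/47Z)^× iff g^(46/q) ≢ 1 (mod 47) for each prime q ∈ {2, 23}.
38^23 ≡ 46 (mod 47)  [q = 2: ≢ 1 ✓]
38^2 ≡ 34 (mod 47)  [q = 23: ≢ 1 ✓]
All checks pass, so 38 has order 46 and is a primitive root modulo 47.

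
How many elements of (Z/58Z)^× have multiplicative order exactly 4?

φ(58) = φ(2)·φ(29) = 1·28 = 28 = 2^2 · 7.
In a cyclic group of order 28, there are φ(d) elements of order d for each divisor d of 28, and zero for non-divisors.
4 = 2^2 divides 28, and φ(4) = 2.

2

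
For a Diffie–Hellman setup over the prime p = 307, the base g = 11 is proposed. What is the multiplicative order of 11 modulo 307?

153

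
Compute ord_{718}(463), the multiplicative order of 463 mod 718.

ord(463) | φ(718) = φ(2)·φ(359) = 1·358 = 358 = 2 · 179.
Divisors of 358: 1, 2, 179, 358.
Check 463^d mod 718 for each divisor in increasing order:
463^1 ≡ 463 (mod 718)
463^2 ≡ 405 (mod 718)
463^179 ≡ 717 (mod 718)
463^358 ≡ 1 (mod 718) ✓
The smallest such exponent is 358, so the order of 463 is 358.

358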